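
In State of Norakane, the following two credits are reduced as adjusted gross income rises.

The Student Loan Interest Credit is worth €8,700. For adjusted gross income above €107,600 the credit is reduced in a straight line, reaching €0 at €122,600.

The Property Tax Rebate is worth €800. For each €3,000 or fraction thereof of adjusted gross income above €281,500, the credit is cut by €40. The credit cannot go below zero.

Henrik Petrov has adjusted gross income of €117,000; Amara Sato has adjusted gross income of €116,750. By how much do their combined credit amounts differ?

Henrik (€117,000): Student Loan Interest Credit: €117,000 is €9,400 into a €15,000 phase-out range, leaving 5,600/15,000 of the credit: €8,700 × 5,600/15,000 = €3,248. Property Tax Rebate: €117,000 is at or below the €281,500 threshold, so the full €800 applies. total €3,248 + €800 = €4,048
Amara (€116,750): Student Loan Interest Credit: €116,750 is €9,150 into a €15,000 phase-out range, leaving 5,850/15,000 of the credit: €8,700 × 5,850/15,000 = €3,393. Property Tax Rebate: €116,750 is at or below the €281,500 threshold, so the full €800 applies. total €3,393 + €800 = €4,193
Difference: |€4,048 − €4,193| = €145.

€145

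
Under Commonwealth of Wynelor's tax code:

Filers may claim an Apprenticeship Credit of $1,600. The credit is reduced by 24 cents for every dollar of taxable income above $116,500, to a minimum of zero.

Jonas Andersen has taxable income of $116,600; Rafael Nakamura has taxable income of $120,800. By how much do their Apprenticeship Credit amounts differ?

$1,008

Jonas ($116,600): Apprenticeship Credit: 24% of the $100 excess over $116,500 is $24; credit = $1,600 − $24 = $1,576.
Rafael ($120,800): Apprenticeship Credit: 24% of the $4,300 excess over $116,500 is $1,032; credit = $1,600 − $1,032 = $568.
Difference: |$1,576 − $568| = $1,008.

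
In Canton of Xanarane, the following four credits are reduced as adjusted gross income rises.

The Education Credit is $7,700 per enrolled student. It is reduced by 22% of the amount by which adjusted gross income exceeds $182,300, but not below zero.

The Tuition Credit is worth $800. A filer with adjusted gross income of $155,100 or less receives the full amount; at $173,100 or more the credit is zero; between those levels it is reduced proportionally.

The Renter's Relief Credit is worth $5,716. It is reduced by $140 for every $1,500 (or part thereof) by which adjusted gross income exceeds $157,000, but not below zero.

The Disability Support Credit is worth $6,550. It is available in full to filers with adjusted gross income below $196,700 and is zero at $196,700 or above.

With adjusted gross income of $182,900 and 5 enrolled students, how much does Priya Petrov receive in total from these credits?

Education Credit: base = 5 × $7,700 = $38,500. 22% of the $600 excess over $182,300 is $132; credit = $38,500 − $132 = $38,368.
Tuition Credit: $182,900 is at or above $173,100, so the credit is $0.
Renter's Relief Credit: income exceeds $157,000 by $25,900, which is 18 full-or-partial $1,500 increments; reduction = 18 × $140 = $2,520, leaving $3,196.
Disability Support Credit: $182,900 is below the $196,700 cutoff, so the full $6,550 applies.
Total: $38,368 + $0 + $3,196 + $6,550 = $48,114.

$48,114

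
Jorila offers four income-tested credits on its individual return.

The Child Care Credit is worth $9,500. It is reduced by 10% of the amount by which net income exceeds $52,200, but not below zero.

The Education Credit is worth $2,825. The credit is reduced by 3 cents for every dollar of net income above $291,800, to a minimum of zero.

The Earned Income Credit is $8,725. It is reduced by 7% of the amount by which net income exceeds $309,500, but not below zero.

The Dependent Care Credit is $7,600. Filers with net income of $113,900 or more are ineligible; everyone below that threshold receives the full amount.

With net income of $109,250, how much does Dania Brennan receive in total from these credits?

$22,945

Child Care Credit: 10% of the $57,050 excess over $52,200 is $5,705; credit = $9,500 − $5,705 = $3,795.
Education Credit: $109,250 is at or below the $291,800 threshold, so the full $2,825 applies.
Earned Income Credit: $109,250 is at or below the $309,500 threshold, so the full $8,725 applies.
Dependent Care Credit: $109,250 is below the $113,900 cutoff, so the full $7,600 applies.
Total: $3,795 + $2,825 + $8,725 + $7,600 = $22,945.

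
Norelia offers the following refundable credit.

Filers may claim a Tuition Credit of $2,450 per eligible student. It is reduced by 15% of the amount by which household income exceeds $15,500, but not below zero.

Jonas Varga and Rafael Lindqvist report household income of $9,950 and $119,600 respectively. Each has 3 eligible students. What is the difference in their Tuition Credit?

$7,350

Jonas ($9,950): Tuition Credit: base = 3 × $2,450 = $7,350. $9,950 is at or below the $15,500 threshold, so the full $7,350 applies.
Rafael ($119,600): Tuition Credit: base = 3 × $2,450 = $7,350. 15% of the $104,100 excess over $15,500 is $15,615 ≥ base, so the credit is $0.
Difference: |$7,350 − $0| = $7,350.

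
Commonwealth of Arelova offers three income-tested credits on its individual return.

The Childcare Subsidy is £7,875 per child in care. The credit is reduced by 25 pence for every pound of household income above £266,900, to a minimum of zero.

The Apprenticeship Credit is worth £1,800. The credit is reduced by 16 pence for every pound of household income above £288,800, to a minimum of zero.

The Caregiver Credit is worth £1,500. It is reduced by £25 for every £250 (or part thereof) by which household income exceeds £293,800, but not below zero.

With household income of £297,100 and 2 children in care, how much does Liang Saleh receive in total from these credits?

£9,822

Childcare Subsidy: base = 2 × £7,875 = £15,750. 25% of the £30,200 excess over £266,900 is £7,550; credit = £15,750 − £7,550 = £8,200.
Apprenticeship Credit: 16% of the £8,300 excess over £288,800 is £1,328; credit = £1,800 − £1,328 = £472.
Caregiver Credit: income exceeds £293,800 by £3,300, which is 14 full-or-partial £250 increments; reduction = 14 × £25 = £350, leaving £1,150.
Total: £8,200 + £472 + £1,150 = £9,822.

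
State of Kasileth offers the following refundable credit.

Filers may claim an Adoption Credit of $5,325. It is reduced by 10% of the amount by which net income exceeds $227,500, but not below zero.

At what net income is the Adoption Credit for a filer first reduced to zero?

The credit falls by 10% of each dollar above $227,500, so it reaches zero when the excess is $5,325 / 10% = $53,250: income = $227,500 + $53,250 = $280,750.

$280,750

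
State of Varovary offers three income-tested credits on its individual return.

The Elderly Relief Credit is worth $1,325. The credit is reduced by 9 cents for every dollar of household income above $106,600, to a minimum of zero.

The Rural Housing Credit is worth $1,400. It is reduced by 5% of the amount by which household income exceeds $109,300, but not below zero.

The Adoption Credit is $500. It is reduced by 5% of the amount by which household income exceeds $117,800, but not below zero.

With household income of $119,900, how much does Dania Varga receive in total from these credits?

Elderly Relief Credit: 9% of the $13,300 excess over $106,600 is $1,197; credit = $1,325 − $1,197 = $128.
Rural Housing Credit: 5% of the $10,600 excess over $109,300 is $530; credit = $1,400 − $530 = $870.
Adoption Credit: 5% of the $2,100 excess over $117,800 is $105; credit = $500 − $105 = $395.
Total: $128 + $870 + $395 = $1,393.

$1,393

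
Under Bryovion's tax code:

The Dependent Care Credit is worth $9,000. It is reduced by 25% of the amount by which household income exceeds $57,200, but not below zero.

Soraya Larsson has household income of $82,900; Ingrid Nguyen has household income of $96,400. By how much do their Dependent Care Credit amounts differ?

$2,575

Soraya ($82,900): Dependent Care Credit: 25% of the $25,700 excess over $57,200 is $6,425; credit = $9,000 − $6,425 = $2,575.
Ingrid ($96,400): Dependent Care Credit: 25% of the $39,200 excess over $57,200 is $9,800 ≥ base, so the credit is $0.
Difference: |$2,575 − $0| = $2,575.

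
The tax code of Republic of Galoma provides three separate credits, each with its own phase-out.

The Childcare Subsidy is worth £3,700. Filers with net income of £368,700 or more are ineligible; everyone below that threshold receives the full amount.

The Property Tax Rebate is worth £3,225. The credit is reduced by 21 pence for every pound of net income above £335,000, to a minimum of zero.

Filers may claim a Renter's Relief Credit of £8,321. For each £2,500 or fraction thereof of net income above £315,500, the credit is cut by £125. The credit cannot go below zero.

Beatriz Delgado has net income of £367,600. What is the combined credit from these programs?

£9,396

Childcare Subsidy: £367,600 is below the £368,700 cutoff, so the full £3,700 applies.
Property Tax Rebate: 21% of the £32,600 excess over £335,000 is £6,846 ≥ base, so the credit is £0.
Renter's Relief Credit: income exceeds £315,500 by £52,100, which is 21 full-or-partial £2,500 increments; reduction = 21 × £125 = £2,625, leaving £5,696.
Total: £3,700 + £0 + £5,696 = £9,396.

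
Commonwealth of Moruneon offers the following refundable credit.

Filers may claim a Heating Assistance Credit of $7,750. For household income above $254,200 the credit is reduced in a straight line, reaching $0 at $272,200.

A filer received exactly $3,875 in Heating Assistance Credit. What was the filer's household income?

$263,200

$3,875 is 3,875/7,750 of the full $7,750, so 3,875/7,750 of the $18,000 range has been used: income = $254,200 + $18,000 × 3,875/7,750 = $263,200.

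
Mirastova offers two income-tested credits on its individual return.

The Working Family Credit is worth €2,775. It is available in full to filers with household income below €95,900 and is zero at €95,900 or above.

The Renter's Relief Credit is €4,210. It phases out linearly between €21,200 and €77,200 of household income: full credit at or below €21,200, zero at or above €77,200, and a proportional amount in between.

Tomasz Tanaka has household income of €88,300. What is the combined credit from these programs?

€2,775

Working Family Credit: €88,300 is below the €95,900 cutoff, so the full €2,775 applies.
Renter's Relief Credit: €88,300 is at or above €77,200, so the credit is €0.
Total: €2,775 + €0 = €2,775.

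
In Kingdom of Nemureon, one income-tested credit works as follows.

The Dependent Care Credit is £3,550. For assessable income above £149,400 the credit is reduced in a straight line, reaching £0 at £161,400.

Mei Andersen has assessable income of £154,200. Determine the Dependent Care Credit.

£2,130

Dependent Care Credit: £154,200 is £4,800 into a £12,000 phase-out range, leaving 7,200/12,000 of the credit: £3,550 × 7,200/12,000 = £2,130.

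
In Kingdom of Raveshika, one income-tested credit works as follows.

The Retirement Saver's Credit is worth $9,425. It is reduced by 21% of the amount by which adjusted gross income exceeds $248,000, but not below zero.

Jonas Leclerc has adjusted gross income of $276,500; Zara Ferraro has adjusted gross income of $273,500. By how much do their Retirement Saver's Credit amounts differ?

$630

Jonas ($276,500): Retirement Saver's Credit: 21% of the $28,500 excess over $248,000 is $5,985; credit = $9,425 − $5,985 = $3,440.
Zara ($273,500): Retirement Saver's Credit: 21% of the $25,500 excess over $248,000 is $5,355; credit = $9,425 − $5,355 = $4,070.
Difference: |$3,440 − $4,070| = $630.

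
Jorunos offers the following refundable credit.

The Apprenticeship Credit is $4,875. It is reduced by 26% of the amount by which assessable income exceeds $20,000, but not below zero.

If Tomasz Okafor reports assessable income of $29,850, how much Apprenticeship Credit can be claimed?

Apprenticeship Credit: 26% of the $9,850 excess over $20,000 is $2,561; credit = $4,875 − $2,561 = $2,314.

$2,314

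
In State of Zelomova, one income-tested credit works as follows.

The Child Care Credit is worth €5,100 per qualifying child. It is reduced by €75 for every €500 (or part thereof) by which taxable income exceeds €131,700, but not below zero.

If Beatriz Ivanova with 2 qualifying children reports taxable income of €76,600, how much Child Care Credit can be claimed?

Child Care Credit: base = 2 × €5,100 = €10,200. €76,600 is at or below the €131,700 threshold, so the full €10,200 applies.

€10,200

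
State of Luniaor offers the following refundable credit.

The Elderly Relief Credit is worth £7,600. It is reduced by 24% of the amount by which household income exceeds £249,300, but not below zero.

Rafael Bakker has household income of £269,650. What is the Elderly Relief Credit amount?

Elderly Relief Credit: 24% of the £20,350 excess over £249,300 is £4,884; credit = £7,600 − £4,884 = £2,716.

£2,716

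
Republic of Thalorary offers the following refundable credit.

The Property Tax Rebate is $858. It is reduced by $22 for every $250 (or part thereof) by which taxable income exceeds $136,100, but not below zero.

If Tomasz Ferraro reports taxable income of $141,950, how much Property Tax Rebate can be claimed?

$330

Property Tax Rebate: income exceeds $136,100 by $5,850, which is 24 full-or-partial $250 increments; reduction = 24 × $22 = $528, leaving $330.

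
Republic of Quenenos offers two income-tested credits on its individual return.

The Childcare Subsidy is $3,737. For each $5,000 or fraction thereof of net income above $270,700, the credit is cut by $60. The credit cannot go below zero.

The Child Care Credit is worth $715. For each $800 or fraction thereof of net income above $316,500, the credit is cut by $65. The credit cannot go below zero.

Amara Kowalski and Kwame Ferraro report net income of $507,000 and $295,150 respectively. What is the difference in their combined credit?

$3,295

Amara ($507,000): Childcare Subsidy: income exceeds $270,700 by $236,300, which is 48 full-or-partial $5,000 increments; reduction = 48 × $60 = $2,880, leaving $857. Child Care Credit: income exceeds $316,500 by $190,500 → 239 increments × $65 = $15,535 ≥ base, so the credit is $0. total $857 + $0 = $857
Kwame ($295,150): Childcare Subsidy: income exceeds $270,700 by $24,450, which is 5 full-or-partial $5,000 increments; reduction = 5 × $60 = $300, leaving $3,437. Child Care Credit: $295,150 is at or below the $316,500 threshold, so the full $715 applies. total $3,437 + $715 = $4,152
Difference: |$857 − $4,152| = $3,295.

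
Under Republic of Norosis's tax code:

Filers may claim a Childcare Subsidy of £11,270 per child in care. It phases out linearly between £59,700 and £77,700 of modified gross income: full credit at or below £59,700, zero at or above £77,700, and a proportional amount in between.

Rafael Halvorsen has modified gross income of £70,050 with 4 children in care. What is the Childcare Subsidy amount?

£19,159

Childcare Subsidy: base = 4 × £11,270 = £45,080. £70,050 is £10,350 into a £18,000 phase-out range, leaving 7,650/18,000 of the credit: £45,080 × 7,650/18,000 = £19,159.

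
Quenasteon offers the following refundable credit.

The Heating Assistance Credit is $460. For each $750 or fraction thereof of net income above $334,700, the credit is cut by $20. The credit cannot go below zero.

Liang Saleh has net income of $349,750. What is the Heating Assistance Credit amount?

$40

Heating Assistance Credit: income exceeds $334,700 by $15,050, which is 21 full-or-partial $750 increments; reduction = 21 × $20 = $420, leaving $40.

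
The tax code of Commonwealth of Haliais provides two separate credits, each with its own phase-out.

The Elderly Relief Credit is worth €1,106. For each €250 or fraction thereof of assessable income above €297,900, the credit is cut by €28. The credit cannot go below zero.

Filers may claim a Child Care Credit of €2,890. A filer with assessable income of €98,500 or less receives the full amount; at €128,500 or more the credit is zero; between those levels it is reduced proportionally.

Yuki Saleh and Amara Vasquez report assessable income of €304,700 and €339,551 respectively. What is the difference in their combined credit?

€322

Yuki (€304,700): Elderly Relief Credit: income exceeds €297,900 by €6,800, which is 28 full-or-partial €250 increments; reduction = 28 × €28 = €784, leaving €322. Child Care Credit: €304,700 is at or above €128,500, so the credit is €0. total €322 + €0 = €322
Amara (€339,551): Elderly Relief Credit: income exceeds €297,900 by €41,651 → 167 increments × €28 = €4,676 ≥ base, so the credit is €0. Child Care Credit: €339,551 is at or above €128,500, so the credit is €0. total €0 + €0 = €0
Difference: |€322 − €0| = €322.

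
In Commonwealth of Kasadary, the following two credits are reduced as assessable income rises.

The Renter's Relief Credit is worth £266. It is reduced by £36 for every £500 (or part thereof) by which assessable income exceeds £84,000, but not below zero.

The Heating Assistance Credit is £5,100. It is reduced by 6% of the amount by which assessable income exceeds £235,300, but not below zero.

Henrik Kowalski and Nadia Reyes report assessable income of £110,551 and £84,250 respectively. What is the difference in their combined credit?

£230

Henrik (£110,551): Renter's Relief Credit: income exceeds £84,000 by £26,551 → 54 increments × £36 = £1,944 ≥ base, so the credit is £0. Heating Assistance Credit: £110,551 is at or below the £235,300 threshold, so the full £5,100 applies. total £0 + £5,100 = £5,100
Nadia (£84,250): Renter's Relief Credit: income exceeds £84,000 by £250, which is 1 full-or-partial £500 increment; reduction = 1 × £36 = £36, leaving £230. Heating Assistance Credit: £84,250 is at or below the £235,300 threshold, so the full £5,100 applies. total £230 + £5,100 = £5,330
Difference: |£5,100 − £5,330| = £230.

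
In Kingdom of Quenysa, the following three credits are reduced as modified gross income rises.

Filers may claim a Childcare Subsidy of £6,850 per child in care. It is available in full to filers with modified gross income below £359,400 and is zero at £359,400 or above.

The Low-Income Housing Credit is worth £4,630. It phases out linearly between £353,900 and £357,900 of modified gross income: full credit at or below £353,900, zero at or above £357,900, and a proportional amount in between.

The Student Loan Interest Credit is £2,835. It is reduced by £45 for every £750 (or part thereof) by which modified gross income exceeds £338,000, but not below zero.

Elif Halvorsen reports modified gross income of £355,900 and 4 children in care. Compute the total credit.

Childcare Subsidy: base = 4 × £6,850 = £27,400. £355,900 is below the £359,400 cutoff, so the full £27,400 applies.
Low-Income Housing Credit: £355,900 is £2,000 into a £4,000 phase-out range, leaving 2,000/4,000 of the credit: £4,630 × 2,000/4,000 = £2,315.
Student Loan Interest Credit: income exceeds £338,000 by £17,900, which is 24 full-or-partial £750 increments; reduction = 24 × £45 = £1,080, leaving £1,755.
Total: £27,400 + £2,315 + £1,755 = £31,470.

£31,470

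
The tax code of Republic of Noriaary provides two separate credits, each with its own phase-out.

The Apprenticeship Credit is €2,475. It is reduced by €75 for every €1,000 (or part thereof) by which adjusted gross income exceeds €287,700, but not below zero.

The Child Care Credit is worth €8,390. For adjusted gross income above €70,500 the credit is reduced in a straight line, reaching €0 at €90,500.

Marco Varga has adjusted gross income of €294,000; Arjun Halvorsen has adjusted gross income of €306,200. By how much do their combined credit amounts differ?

Marco (€294,000): Apprenticeship Credit: income exceeds €287,700 by €6,300, which is 7 full-or-partial €1,000 increments; reduction = 7 × €75 = €525, leaving €1,950. Child Care Credit: €294,000 is at or above €90,500, so the credit is €0. total €1,950 + €0 = €1,950
Arjun (€306,200): Apprenticeship Credit: income exceeds €287,700 by €18,500, which is 19 full-or-partial €1,000 increments; reduction = 19 × €75 = €1,425, leaving €1,050. Child Care Credit: €306,200 is at or above €90,500, so the credit is €0. total €1,050 + €0 = €1,050
Difference: |€1,950 − €1,050| = €900.

€900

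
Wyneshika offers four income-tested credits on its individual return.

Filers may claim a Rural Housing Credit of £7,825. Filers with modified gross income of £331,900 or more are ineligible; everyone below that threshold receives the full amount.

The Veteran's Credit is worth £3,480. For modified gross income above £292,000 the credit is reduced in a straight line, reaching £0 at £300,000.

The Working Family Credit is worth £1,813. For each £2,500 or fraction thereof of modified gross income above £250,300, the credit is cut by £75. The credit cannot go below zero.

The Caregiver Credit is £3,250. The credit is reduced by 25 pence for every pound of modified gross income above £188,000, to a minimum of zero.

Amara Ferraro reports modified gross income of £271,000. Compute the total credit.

Rural Housing Credit: £271,000 is below the £331,900 cutoff, so the full £7,825 applies.
Veteran's Credit: £271,000 is at or below the £292,000 threshold, so the full £3,480 applies.
Working Family Credit: income exceeds £250,300 by £20,700, which is 9 full-or-partial £2,500 increments; reduction = 9 × £75 = £675, leaving £1,138.
Caregiver Credit: 25% of the £83,000 excess over £188,000 is £20,750 ≥ base, so the credit is £0.
Total: £7,825 + £3,480 + £1,138 + £0 = £12,443.

£12,443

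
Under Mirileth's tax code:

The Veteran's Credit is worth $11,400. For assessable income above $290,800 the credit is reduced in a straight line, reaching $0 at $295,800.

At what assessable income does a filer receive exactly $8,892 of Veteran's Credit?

$291,900

$8,892 is 8,892/11,400 of the full $11,400, so 2,508/11,400 of the $5,000 range has been used: income = $290,800 + $5,000 × 2,508/11,400 = $291,900.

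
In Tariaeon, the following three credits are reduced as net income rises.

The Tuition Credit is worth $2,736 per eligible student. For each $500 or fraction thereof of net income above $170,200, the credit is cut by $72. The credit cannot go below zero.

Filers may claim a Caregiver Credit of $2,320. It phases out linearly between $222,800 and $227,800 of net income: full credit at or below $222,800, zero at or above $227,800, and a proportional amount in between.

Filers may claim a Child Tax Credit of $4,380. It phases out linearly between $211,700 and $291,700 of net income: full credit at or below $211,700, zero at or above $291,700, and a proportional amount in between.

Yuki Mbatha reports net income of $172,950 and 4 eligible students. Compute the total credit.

$17,212

Tuition Credit: base = 4 × $2,736 = $10,944. income exceeds $170,200 by $2,750, which is 6 full-or-partial $500 increments; reduction = 6 × $72 = $432, leaving $10,512.
Caregiver Credit: $172,950 is at or below the $222,800 threshold, so the full $2,320 applies.
Child Tax Credit: $172,950 is at or below the $211,700 threshold, so the full $4,380 applies.
Total: $10,512 + $2,320 + $4,380 = $17,212.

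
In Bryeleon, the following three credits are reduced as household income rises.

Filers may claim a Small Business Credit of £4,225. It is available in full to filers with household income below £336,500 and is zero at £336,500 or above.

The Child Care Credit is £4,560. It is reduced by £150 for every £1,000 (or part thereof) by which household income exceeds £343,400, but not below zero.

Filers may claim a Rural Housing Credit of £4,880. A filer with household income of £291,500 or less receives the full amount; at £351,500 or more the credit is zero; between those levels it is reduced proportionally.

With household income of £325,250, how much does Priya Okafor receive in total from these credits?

£10,920

Small Business Credit: £325,250 is below the £336,500 cutoff, so the full £4,225 applies.
Child Care Credit: £325,250 is at or below the £343,400 threshold, so the full £4,560 applies.
Rural Housing Credit: £325,250 is £33,750 into a £60,000 phase-out range, leaving 26,250/60,000 of the credit: £4,880 × 26,250/60,000 = £2,135.
Total: £4,225 + £4,560 + £2,135 = £10,920.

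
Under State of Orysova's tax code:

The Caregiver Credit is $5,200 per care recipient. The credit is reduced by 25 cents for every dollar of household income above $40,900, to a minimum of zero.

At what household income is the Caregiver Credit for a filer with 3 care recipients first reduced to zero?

Full credit = 3 × $5,200 = $15,600.
The credit falls by 25% of each dollar above $40,900, so it reaches zero when the excess is $15,600 / 25% = $62,400: income = $40,900 + $62,400 = $103,300.

$103,300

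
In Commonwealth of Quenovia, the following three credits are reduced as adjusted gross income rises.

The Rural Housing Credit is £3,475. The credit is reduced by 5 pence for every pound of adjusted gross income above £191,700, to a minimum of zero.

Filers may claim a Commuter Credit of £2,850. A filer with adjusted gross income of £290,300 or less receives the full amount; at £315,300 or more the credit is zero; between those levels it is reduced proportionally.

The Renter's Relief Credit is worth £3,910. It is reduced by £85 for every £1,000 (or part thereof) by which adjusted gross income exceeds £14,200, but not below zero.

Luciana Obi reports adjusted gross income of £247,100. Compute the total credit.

£3,555

Rural Housing Credit: 5% of the £55,400 excess over £191,700 is £2,770; credit = £3,475 − £2,770 = £705.
Commuter Credit: £247,100 is at or below the £290,300 threshold, so the full £2,850 applies.
Renter's Relief Credit: income exceeds £14,200 by £232,900 → 233 increments × £85 = £19,805 ≥ base, so the credit is £0.
Total: £705 + £2,850 + £0 = £3,555.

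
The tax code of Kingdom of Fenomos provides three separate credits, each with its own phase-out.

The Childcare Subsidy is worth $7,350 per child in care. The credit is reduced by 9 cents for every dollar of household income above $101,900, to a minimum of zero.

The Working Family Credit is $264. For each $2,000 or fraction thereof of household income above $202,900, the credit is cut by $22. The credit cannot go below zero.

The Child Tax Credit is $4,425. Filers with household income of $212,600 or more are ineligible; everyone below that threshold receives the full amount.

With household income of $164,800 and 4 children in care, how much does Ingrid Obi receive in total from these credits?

$28,428

Childcare Subsidy: base = 4 × $7,350 = $29,400. 9% of the $62,900 excess over $101,900 is $5,661; credit = $29,400 − $5,661 = $23,739.
Working Family Credit: $164,800 is at or below the $202,900 threshold, so the full $264 applies.
Child Tax Credit: $164,800 is below the $212,600 cutoff, so the full $4,425 applies.
Total: $23,739 + $264 + $4,425 = $28,428.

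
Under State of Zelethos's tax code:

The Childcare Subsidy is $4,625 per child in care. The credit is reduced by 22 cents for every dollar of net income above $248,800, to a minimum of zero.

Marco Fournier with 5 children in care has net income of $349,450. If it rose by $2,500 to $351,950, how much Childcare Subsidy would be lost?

At $349,450 — base = 5 × $4,625 = $23,125. 22% of the $100,650 excess over $248,800 is $22,143; credit = $23,125 − $22,143 = $982.
At $351,950 — base = 5 × $4,625 = $23,125. 22% of the $103,150 excess over $248,800 is $22,693; credit = $23,125 − $22,693 = $432.
Lost: $982 − $432 = $550.

$550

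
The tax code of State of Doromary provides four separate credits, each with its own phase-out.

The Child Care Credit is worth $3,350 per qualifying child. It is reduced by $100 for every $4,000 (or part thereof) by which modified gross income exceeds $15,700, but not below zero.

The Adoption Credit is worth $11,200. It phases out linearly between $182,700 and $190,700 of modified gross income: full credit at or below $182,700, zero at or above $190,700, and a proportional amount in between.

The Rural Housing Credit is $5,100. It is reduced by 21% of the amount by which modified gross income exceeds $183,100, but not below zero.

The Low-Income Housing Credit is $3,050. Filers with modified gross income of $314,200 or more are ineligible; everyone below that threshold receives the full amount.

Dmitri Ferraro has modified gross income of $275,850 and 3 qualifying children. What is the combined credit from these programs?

$6,500

Child Care Credit: base = 3 × $3,350 = $10,050. income exceeds $15,700 by $260,150, which is 66 full-or-partial $4,000 increments; reduction = 66 × $100 = $6,600, leaving $3,450.
Adoption Credit: $275,850 is at or above $190,700, so the credit is $0.
Rural Housing Credit: 21% of the $92,750 excess over $183,100 is $19,477.50 ≥ base, so the credit is $0.
Low-Income Housing Credit: $275,850 is below the $314,200 cutoff, so the full $3,050 applies.
Total: $3,450 + $0 + $0 + $3,050 = $6,500.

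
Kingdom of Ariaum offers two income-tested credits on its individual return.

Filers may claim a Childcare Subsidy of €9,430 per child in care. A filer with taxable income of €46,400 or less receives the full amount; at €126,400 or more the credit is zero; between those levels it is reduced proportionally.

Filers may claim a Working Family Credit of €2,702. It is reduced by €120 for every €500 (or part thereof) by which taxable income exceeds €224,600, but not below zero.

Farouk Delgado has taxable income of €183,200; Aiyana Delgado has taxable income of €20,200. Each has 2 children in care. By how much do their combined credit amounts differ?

Farouk (€183,200): Childcare Subsidy: base = 2 × €9,430 = €18,860. €183,200 is at or above €126,400, so the credit is €0. Working Family Credit: €183,200 is at or below the €224,600 threshold, so the full €2,702 applies. total €0 + €2,702 = €2,702
Aiyana (€20,200): Childcare Subsidy: base = 2 × €9,430 = €18,860. €20,200 is at or below the €46,400 threshold, so the full €18,860 applies. Working Family Credit: €20,200 is at or below the €224,600 threshold, so the full €2,702 applies. total €18,860 + €2,702 = €21,562
Difference: |€2,702 − €21,562| = €18,860.

€18,860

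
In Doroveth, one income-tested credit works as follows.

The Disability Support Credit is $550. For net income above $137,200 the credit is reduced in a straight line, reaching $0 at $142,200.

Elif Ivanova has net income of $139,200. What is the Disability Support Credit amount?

$330

Disability Support Credit: $139,200 is $2,000 into a $5,000 phase-out range, leaving 3,000/5,000 of the credit: $550 × 3,000/5,000 = $330.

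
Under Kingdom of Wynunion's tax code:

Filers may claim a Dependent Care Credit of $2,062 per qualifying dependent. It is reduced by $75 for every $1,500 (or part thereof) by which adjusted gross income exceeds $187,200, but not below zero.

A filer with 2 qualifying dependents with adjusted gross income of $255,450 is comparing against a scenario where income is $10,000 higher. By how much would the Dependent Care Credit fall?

$525

At $255,450 — base = 2 × $2,062 = $4,124. income exceeds $187,200 by $68,250, which is 46 full-or-partial $1,500 increments; reduction = 46 × $75 = $3,450, leaving $674.
At $265,450 — base = 2 × $2,062 = $4,124. income exceeds $187,200 by $78,250, which is 53 full-or-partial $1,500 increments; reduction = 53 × $75 = $3,975, leaving $149.
Lost: $674 − $149 = $525.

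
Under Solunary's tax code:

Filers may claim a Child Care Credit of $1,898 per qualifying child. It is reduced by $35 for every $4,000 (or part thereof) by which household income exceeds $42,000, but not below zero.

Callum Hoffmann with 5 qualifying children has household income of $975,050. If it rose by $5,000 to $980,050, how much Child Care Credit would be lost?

$35

At $975,050 — base = 5 × $1,898 = $9,490. income exceeds $42,000 by $933,050, which is 234 full-or-partial $4,000 increments; reduction = 234 × $35 = $8,190, leaving $1,300.
At $980,050 — base = 5 × $1,898 = $9,490. income exceeds $42,000 by $938,050, which is 235 full-or-partial $4,000 increments; reduction = 235 × $35 = $8,225, leaving $1,265.
Lost: $1,300 − $1,265 = $35.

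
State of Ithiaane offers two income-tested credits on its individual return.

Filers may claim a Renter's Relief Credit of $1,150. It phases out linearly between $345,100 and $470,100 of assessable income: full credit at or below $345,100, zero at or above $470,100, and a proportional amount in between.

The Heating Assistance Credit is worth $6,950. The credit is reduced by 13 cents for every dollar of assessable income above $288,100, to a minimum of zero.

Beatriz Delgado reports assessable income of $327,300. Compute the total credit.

$3,004

Renter's Relief Credit: $327,300 is at or below the $345,100 threshold, so the full $1,150 applies.
Heating Assistance Credit: 13% of the $39,200 excess over $288,100 is $5,096; credit = $6,950 − $5,096 = $1,854.
Total: $1,150 + $1,854 = $3,004.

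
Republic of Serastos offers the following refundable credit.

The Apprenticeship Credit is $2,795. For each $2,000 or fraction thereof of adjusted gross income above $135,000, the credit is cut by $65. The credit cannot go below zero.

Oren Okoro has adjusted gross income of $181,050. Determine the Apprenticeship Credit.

$1,235

Apprenticeship Credit: income exceeds $135,000 by $46,050, which is 24 full-or-partial $2,000 increments; reduction = 24 × $65 = $1,560, leaving $1,235.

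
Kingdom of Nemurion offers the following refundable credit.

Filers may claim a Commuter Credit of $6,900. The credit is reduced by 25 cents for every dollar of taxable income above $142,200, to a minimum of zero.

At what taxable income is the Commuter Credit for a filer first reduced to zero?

The credit falls by 25% of each dollar above $142,200, so it reaches zero when the excess is $6,900 / 25% = $27,600: income = $142,200 + $27,600 = $169,800.

$169,800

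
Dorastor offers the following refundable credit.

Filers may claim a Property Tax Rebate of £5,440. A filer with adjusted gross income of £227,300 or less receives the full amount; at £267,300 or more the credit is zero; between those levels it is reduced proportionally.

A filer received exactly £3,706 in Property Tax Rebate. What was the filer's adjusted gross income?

£240,050

£3,706 is 3,706/5,440 of the full £5,440, so 1,734/5,440 of the £40,000 range has been used: income = £227,300 + £40,000 × 1,734/5,440 = £240,050.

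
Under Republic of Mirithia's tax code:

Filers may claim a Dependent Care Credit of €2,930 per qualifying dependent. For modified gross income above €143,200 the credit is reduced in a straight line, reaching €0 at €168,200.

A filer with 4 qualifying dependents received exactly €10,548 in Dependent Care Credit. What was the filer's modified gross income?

€145,700

Full credit = 4 × €2,930 = €11,720.
€10,548 is 10,548/11,720 of the full €11,720, so 1,172/11,720 of the €25,000 range has been used: income = €143,200 + €25,000 × 1,172/11,720 = €145,700.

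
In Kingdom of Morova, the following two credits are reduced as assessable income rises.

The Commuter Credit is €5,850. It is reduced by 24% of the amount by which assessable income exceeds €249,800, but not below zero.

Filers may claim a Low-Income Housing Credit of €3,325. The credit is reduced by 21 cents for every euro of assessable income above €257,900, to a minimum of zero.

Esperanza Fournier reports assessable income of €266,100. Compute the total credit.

Commuter Credit: 24% of the €16,300 excess over €249,800 is €3,912; credit = €5,850 − €3,912 = €1,938.
Low-Income Housing Credit: 21% of the €8,200 excess over €257,900 is €1,722; credit = €3,325 − €1,722 = €1,603.
Total: €1,938 + €1,603 = €3,541.

€3,541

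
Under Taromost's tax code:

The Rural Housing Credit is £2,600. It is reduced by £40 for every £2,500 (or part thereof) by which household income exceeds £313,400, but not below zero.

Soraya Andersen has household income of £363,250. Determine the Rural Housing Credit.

Rural Housing Credit: income exceeds £313,400 by £49,850, which is 20 full-or-partial £2,500 increments; reduction = 20 × £40 = £800, leaving £1,800.

£1,800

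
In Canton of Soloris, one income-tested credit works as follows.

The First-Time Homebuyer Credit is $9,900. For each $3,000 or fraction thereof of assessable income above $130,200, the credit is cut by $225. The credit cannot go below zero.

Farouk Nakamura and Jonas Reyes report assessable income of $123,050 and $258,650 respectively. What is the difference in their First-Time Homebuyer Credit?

Farouk ($123,050): First-Time Homebuyer Credit: $123,050 is at or below the $130,200 threshold, so the full $9,900 applies.
Jonas ($258,650): First-Time Homebuyer Credit: income exceeds $130,200 by $128,450, which is 43 full-or-partial $3,000 increments; reduction = 43 × $225 = $9,675, leaving $225.
Difference: |$9,900 − $225| = $9,675.

$9,675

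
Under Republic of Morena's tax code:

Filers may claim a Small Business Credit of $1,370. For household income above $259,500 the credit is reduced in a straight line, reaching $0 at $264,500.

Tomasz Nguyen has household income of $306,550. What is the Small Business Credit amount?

Small Business Credit: $306,550 is at or above $264,500, so the credit is $0.

$0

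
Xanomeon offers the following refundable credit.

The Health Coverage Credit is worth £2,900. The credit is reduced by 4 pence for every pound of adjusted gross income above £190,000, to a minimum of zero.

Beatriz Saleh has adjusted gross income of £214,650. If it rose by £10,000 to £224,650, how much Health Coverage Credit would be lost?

£400

At £214,650 — 4% of the £24,650 excess over £190,000 is £986; credit = £2,900 − £986 = £1,914.
At £224,650 — 4% of the £34,650 excess over £190,000 is £1,386; credit = £2,900 − £1,386 = £1,514.
Lost: £1,914 − £1,514 = £400.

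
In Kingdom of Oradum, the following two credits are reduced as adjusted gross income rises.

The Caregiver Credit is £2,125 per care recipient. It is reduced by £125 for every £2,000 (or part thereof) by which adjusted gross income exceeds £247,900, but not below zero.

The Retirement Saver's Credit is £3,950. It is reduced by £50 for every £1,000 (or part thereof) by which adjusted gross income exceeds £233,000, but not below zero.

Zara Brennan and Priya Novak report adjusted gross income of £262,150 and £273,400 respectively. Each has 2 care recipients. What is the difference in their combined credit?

Zara (£262,150): Caregiver Credit: base = 2 × £2,125 = £4,250. income exceeds £247,900 by £14,250, which is 8 full-or-partial £2,000 increments; reduction = 8 × £125 = £1,000, leaving £3,250. Retirement Saver's Credit: income exceeds £233,000 by £29,150, which is 30 full-or-partial £1,000 increments; reduction = 30 × £50 = £1,500, leaving £2,450. total £3,250 + £2,450 = £5,700
Priya (£273,400): Caregiver Credit: base = 2 × £2,125 = £4,250. income exceeds £247,900 by £25,500, which is 13 full-or-partial £2,000 increments; reduction = 13 × £125 = £1,625, leaving £2,625. Retirement Saver's Credit: income exceeds £233,000 by £40,400, which is 41 full-or-partial £1,000 increments; reduction = 41 × £50 = £2,050, leaving £1,900. total £2,625 + £1,900 = £4,525
Difference: |£5,700 − £4,525| = £1,175.

£1,175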